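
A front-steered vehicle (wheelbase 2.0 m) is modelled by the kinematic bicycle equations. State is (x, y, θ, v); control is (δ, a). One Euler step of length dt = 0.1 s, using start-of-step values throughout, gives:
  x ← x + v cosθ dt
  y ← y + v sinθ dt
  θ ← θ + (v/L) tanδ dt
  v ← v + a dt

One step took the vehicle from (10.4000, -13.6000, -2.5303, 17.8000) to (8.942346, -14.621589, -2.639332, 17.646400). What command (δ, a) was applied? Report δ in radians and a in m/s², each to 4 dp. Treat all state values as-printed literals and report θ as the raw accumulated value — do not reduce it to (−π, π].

a = (v'−v)/dt = (-0.153600)/0.1 = -1.5360
Δθ = θ'−θ = -0.109032;  (v·dt/L) = 17.8000·0.1/2.0 = 0.890000
tan δ = Δθ·L/(v·dt) = -0.122508  →  δ = -0.1219

δ = -0.1219, a = -1.5360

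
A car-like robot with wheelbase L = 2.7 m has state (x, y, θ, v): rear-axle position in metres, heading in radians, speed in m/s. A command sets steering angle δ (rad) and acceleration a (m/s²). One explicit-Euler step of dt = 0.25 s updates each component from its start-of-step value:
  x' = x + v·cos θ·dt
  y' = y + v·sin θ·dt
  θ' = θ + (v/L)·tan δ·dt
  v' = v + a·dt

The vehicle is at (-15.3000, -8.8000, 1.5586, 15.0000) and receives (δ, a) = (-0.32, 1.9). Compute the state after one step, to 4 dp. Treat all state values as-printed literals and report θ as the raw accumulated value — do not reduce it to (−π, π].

(-15.2543, -5.0503, 1.0983, 15.4750)

x' = -15.3000 + 15.0000·cos(1.5586)·0.25 = -15.2543
y' = -8.8000 + 15.0000·sin(1.5586)·0.25 = -5.0503
θ' = 1.5586 + (15.0000/2.7)·tan(-0.32)·0.25 = 1.0983
v' = 15.0000 + 1.9000·0.25 = 15.4750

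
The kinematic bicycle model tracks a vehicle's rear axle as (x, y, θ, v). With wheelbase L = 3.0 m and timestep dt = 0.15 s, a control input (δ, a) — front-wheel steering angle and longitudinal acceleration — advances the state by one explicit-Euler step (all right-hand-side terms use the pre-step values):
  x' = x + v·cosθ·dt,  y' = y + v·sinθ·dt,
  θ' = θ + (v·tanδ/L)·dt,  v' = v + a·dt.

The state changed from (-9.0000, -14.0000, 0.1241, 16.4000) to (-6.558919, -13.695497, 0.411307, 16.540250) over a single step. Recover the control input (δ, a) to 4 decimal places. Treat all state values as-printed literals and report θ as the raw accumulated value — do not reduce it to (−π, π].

a = (v'−v)/dt = (0.140250)/0.15 = 0.9350
Δθ = θ'−θ = 0.287207;  (v·dt/L) = 16.4000·0.15/3.0 = 0.820000
tan δ = Δθ·L/(v·dt) = 0.350252  →  δ = 0.3369

δ = 0.3369, a = 0.9350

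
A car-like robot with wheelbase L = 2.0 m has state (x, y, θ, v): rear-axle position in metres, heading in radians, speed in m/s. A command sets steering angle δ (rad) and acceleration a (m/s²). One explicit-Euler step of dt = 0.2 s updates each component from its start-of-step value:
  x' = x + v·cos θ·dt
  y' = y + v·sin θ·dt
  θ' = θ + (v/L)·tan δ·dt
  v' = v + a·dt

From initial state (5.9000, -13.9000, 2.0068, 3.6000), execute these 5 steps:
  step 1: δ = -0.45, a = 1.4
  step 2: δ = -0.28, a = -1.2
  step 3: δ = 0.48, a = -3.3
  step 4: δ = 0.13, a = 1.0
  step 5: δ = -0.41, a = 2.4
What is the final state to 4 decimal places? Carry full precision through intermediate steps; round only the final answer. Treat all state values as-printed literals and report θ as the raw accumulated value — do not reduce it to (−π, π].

(4.8516, -10.6254, 1.8116, 3.6600)

after step 1 (δ=-0.45, a=1.4): (5.595929, -13.247358, 1.832900, 3.880000)
after step 2 (δ=-0.28, a=-1.2): (5.394858, -12.497861, 1.721329, 3.640000)
after step 3 (δ=0.48, a=-3.3): (5.285683, -11.778094, 1.910831, 2.980000)
after step 4 (δ=0.13, a=1.0): (5.086905, -11.216219, 1.949791, 3.180000)
after step 5 (δ=-0.41, a=2.4): (4.851593, -10.625352, 1.811578, 3.660000)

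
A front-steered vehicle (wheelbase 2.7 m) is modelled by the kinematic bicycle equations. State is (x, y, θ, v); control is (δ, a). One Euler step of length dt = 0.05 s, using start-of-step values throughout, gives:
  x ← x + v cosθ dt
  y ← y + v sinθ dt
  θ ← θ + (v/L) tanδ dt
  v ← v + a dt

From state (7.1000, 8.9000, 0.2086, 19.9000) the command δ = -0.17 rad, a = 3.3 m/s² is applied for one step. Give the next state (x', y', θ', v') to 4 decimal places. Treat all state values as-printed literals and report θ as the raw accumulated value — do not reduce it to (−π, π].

x' = 7.1000 + 19.9000·cos(0.2086)·0.05 = 8.0734
y' = 8.9000 + 19.9000·sin(0.2086)·0.05 = 9.1061
θ' = 0.2086 + (19.9000/2.7)·tan(-0.17)·0.05 = 0.1453
v' = 19.9000 + 3.3000·0.05 = 20.0650

(8.0734, 9.1061, 0.1453, 20.0650)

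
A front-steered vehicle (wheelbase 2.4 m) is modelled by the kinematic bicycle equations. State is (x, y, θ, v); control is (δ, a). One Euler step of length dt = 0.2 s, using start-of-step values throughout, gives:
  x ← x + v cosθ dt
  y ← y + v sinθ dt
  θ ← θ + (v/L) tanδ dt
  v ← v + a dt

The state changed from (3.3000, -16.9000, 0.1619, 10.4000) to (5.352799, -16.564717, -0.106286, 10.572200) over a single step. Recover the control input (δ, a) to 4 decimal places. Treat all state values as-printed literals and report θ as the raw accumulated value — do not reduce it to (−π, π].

δ = -0.3001, a = 0.8610

a = (v'−v)/dt = (0.172200)/0.2 = 0.8610
Δθ = θ'−θ = -0.268186;  (v·dt/L) = 10.4000·0.2/2.4 = 0.866667
tan δ = Δθ·L/(v·dt) = -0.309445  →  δ = -0.3001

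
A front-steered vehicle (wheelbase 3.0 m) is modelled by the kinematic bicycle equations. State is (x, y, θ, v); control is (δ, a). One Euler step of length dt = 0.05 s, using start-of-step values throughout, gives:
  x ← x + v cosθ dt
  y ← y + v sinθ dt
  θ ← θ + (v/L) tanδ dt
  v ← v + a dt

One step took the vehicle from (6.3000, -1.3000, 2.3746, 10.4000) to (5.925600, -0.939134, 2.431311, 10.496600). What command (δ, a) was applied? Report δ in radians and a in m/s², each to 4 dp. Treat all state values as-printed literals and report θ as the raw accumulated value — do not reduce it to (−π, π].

δ = 0.3162, a = 1.9320

a = (v'−v)/dt = (0.096600)/0.05 = 1.9320
Δθ = θ'−θ = 0.056711;  (v·dt/L) = 10.4000·0.05/3.0 = 0.173333
tan δ = Δθ·L/(v·dt) = 0.327179  →  δ = 0.3162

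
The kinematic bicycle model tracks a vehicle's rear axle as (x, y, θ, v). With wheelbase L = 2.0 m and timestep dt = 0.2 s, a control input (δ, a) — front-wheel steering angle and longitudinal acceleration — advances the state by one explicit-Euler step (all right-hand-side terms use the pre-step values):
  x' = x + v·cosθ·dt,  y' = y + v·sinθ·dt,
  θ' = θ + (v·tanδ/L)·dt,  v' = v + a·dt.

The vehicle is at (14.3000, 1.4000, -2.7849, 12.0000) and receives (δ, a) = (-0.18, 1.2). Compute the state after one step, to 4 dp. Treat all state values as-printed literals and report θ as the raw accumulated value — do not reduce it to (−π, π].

(12.0511, 0.5620, -3.0033, 12.2400)

x' = 14.3000 + 12.0000·cos(-2.7849)·0.2 = 12.0511
y' = 1.4000 + 12.0000·sin(-2.7849)·0.2 = 0.5620
θ' = -2.7849 + (12.0000/2.0)·tan(-0.18)·0.2 = -3.0033
v' = 12.0000 + 1.2000·0.2 = 12.2400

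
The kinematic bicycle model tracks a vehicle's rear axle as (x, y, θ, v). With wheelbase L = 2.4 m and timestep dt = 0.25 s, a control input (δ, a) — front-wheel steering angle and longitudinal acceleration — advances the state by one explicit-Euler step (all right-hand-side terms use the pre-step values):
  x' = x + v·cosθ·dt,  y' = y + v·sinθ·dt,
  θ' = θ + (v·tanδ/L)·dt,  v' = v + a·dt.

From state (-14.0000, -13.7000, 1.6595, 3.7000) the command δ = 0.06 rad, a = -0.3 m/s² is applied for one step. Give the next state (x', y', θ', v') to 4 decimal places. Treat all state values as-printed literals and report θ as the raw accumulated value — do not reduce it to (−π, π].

x' = -14.0000 + 3.7000·cos(1.6595)·0.25 = -14.0819
y' = -13.7000 + 3.7000·sin(1.6595)·0.25 = -12.7786
θ' = 1.6595 + (3.7000/2.4)·tan(0.06)·0.25 = 1.6827
v' = 3.7000 − 0.3000·0.25 = 3.6250

(-14.0819, -12.7786, 1.6827, 3.6250)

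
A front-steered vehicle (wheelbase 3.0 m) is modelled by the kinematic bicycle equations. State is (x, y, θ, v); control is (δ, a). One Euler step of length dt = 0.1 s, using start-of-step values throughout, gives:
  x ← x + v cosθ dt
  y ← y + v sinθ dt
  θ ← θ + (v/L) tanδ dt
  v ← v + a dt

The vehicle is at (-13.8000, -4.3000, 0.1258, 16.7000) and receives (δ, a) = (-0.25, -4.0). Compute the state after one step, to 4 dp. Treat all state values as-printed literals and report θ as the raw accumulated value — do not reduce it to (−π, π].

x' = -13.8000 + 16.7000·cos(0.1258)·0.1 = -12.1432
y' = -4.3000 + 16.7000·sin(0.1258)·0.1 = -4.0905
θ' = 0.1258 + (16.7000/3.0)·tan(-0.25)·0.1 = -0.0163
v' = 16.7000 − 4.0000·0.1 = 16.3000

(-12.1432, -4.0905, -0.0163, 16.3000)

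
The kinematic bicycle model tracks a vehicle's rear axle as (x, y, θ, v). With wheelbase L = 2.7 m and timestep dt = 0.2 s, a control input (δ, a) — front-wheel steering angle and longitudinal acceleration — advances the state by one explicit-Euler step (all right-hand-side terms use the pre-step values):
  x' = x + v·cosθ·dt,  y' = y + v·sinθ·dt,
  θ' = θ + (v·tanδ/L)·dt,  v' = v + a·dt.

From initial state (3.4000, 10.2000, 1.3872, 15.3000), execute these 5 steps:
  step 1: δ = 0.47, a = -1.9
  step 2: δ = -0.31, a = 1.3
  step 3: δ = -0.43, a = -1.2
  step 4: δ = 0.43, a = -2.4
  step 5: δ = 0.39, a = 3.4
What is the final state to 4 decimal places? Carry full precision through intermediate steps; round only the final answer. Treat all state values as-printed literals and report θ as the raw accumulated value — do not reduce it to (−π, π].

after step 1 (δ=0.47, a=-1.9): (3.958654, 13.208572, 1.962895, 14.920000)
after step 2 (δ=-0.31, a=1.3): (2.818383, 15.966114, 1.608873, 15.180000)
after step 3 (δ=-0.43, a=-1.2): (2.702809, 18.999913, 1.093180, 14.940000)
after step 4 (δ=0.43, a=-2.4): (4.076284, 21.653535, 1.600720, 14.460000)
after step 5 (δ=0.39, a=3.4): (3.989757, 24.544240, 2.041006, 15.140000)

(3.9898, 24.5442, 2.0410, 15.1400)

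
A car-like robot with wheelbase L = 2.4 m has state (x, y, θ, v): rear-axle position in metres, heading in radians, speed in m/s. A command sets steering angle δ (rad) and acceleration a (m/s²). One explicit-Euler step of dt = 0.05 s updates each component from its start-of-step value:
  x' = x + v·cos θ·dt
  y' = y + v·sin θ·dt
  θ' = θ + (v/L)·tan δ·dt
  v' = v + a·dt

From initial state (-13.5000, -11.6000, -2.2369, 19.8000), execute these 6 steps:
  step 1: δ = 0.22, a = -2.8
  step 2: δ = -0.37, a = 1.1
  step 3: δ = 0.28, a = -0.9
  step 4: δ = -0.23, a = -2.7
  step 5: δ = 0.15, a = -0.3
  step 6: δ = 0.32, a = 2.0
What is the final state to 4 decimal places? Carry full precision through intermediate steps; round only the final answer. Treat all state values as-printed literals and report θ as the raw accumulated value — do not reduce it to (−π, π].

after step 1 (δ=0.22, a=-2.8): (-14.111748, -12.378373, -2.144657, 19.660000)
after step 2 (δ=-0.37, a=1.1): (-14.645397, -13.203907, -2.303519, 19.715000)
after step 3 (δ=0.28, a=-0.9): (-15.304762, -13.936670, -2.185412, 19.670000)
after step 4 (δ=-0.23, a=-2.7): (-15.871892, -14.740185, -2.281362, 19.535000)
after step 5 (δ=0.15, a=-0.3): (-16.508990, -15.480554, -2.219853, 19.520000)
after step 6 (δ=0.32, a=2.0): (-17.098919, -16.258089, -2.085088, 19.620000)

(-17.0989, -16.2581, -2.0851, 19.6200)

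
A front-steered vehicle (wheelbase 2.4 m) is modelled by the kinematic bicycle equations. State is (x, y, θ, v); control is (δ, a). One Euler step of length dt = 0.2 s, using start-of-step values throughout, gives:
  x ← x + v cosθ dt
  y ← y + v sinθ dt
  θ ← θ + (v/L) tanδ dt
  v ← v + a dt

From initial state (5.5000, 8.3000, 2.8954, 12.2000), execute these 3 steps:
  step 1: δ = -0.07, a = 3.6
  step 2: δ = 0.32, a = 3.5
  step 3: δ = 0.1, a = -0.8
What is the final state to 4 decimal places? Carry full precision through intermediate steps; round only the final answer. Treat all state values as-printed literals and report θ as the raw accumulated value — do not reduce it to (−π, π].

after step 1 (δ=-0.07, a=3.6): (3.133572, 8.894660, 2.824117, 12.920000)
after step 2 (δ=0.32, a=3.5): (0.678704, 9.701306, 3.180913, 13.620000)
after step 3 (δ=0.1, a=-0.8): (-2.043190, 9.594226, 3.294793, 13.460000)

(-2.0432, 9.5942, 3.2948, 13.4600)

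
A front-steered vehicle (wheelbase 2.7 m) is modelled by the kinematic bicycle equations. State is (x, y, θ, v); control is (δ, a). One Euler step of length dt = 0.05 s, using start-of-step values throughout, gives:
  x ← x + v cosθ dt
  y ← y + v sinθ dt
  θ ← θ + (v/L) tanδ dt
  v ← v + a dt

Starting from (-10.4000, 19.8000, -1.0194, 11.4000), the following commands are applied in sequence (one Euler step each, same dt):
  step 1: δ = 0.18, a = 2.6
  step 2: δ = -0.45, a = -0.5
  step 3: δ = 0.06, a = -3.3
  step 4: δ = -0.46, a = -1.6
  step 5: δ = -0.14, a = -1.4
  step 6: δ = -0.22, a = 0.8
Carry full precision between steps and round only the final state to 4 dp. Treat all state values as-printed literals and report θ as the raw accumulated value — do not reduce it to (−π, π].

after step 1 (δ=0.18, a=2.6): (-10.101390, 19.314478, -0.980984, 11.530000)
after step 2 (δ=-0.45, a=-0.5): (-9.780738, 18.835380, -1.084125, 11.505000)
after step 3 (δ=0.06, a=-3.3): (-9.511702, 18.326920, -1.071327, 11.340000)
after step 4 (δ=-0.46, a=-1.6): (-9.240131, 17.829186, -1.175371, 11.260000)
after step 5 (δ=-0.14, a=-1.4): (-9.023263, 17.309631, -1.204756, 11.190000)
after step 6 (δ=-0.22, a=0.8): (-8.823006, 16.787197, -1.251095, 11.230000)

(-8.8230, 16.7872, -1.2511, 11.2300)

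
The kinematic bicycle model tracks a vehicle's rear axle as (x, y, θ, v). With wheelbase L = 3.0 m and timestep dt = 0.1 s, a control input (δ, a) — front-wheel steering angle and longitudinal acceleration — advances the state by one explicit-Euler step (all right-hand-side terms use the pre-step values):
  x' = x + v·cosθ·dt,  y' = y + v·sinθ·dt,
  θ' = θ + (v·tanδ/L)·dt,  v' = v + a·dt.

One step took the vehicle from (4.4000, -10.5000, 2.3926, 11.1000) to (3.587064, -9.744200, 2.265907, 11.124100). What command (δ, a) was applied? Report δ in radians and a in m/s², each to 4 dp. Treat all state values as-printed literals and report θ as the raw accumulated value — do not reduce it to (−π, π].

a = (v'−v)/dt = (0.024100)/0.1 = 0.2410
Δθ = θ'−θ = -0.126693;  (v·dt/L) = 11.1000·0.1/3.0 = 0.370000
tan δ = Δθ·L/(v·dt) = -0.342414  →  δ = -0.3299

δ = -0.3299, a = 0.2410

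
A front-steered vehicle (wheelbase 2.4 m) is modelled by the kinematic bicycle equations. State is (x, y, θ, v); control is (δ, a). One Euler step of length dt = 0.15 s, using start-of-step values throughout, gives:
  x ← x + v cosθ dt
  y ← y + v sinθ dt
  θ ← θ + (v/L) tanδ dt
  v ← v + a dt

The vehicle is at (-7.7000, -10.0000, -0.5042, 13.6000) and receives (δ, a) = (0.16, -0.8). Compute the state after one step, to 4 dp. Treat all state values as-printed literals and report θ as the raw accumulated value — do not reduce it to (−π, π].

x' = -7.7000 + 13.6000·cos(-0.5042)·0.15 = -5.9139
y' = -10.0000 + 13.6000·sin(-0.5042)·0.15 = -10.9855
θ' = -0.5042 + (13.6000/2.4)·tan(0.16)·0.15 = -0.3670
v' = 13.6000 − 0.8000·0.15 = 13.4800

(-5.9139, -10.9855, -0.3670, 13.4800)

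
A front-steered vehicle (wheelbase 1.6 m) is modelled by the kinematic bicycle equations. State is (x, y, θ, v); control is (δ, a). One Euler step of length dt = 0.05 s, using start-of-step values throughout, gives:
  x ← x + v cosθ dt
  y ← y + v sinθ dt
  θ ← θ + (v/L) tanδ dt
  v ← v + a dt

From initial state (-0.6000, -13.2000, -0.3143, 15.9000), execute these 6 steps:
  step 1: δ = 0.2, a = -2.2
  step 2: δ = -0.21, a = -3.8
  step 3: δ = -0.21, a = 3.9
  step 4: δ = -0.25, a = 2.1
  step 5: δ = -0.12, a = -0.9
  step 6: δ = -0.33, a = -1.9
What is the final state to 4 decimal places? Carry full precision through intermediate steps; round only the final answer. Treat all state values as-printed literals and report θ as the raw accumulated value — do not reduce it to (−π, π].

after step 1 (δ=0.2, a=-2.2): (0.156055, -13.445775, -0.213578, 15.790000)
after step 2 (δ=-0.21, a=-3.8): (0.927617, -13.613116, -0.318751, 15.600000)
after step 3 (δ=-0.21, a=3.9): (1.668326, -13.857553, -0.422658, 15.795000)
after step 4 (δ=-0.25, a=2.1): (2.388580, -14.181497, -0.548693, 15.900000)
after step 5 (δ=-0.12, a=-0.9): (3.066879, -14.596147, -0.608606, 15.855000)
after step 6 (δ=-0.33, a=-1.9): (3.717288, -15.049382, -0.778316, 15.760000)

(3.7173, -15.0494, -0.7783, 15.7600)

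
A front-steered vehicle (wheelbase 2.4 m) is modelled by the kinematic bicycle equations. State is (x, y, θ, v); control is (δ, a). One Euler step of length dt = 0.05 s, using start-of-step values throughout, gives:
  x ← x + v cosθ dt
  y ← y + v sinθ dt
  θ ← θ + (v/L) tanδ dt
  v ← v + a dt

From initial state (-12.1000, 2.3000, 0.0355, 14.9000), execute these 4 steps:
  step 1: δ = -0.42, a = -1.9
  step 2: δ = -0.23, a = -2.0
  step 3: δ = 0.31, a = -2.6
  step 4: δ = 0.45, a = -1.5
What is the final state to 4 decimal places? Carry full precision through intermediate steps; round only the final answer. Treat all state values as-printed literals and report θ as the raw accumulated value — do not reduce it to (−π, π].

after step 1 (δ=-0.42, a=-1.9): (-11.355469, 2.326442, -0.103124, 14.805000)
after step 2 (δ=-0.23, a=-2.0): (-10.619152, 2.250240, -0.175342, 14.705000)
after step 3 (δ=0.31, a=-2.6): (-9.895176, 2.121979, -0.077208, 14.575000)
after step 4 (δ=0.45, a=-1.5): (-9.168597, 2.065769, 0.069469, 14.500000)

(-9.1686, 2.0658, 0.0695, 14.5000)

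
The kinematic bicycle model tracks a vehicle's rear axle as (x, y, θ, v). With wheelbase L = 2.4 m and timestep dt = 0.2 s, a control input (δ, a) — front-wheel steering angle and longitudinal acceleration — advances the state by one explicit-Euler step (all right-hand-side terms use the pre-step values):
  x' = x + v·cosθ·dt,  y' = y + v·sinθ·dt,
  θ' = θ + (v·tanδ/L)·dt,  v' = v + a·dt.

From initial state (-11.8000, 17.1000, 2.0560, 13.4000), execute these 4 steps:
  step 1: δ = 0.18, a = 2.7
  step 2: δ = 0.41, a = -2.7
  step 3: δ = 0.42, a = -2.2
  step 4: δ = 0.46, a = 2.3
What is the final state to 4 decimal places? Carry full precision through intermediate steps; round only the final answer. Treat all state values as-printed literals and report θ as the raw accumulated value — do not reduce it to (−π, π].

(-19.8854, 22.2983, 3.7979, 13.4200)

after step 1 (δ=0.18, a=2.7): (-13.049921, 19.470674, 2.259199, 13.940000)
after step 2 (δ=0.41, a=-2.7): (-14.821151, 21.623740, 2.764096, 13.400000)
after step 3 (δ=0.42, a=-2.2): (-17.312453, 22.611573, 3.262769, 12.960000)
after step 4 (δ=0.46, a=2.3): (-19.885446, 22.298253, 3.797853, 13.420000)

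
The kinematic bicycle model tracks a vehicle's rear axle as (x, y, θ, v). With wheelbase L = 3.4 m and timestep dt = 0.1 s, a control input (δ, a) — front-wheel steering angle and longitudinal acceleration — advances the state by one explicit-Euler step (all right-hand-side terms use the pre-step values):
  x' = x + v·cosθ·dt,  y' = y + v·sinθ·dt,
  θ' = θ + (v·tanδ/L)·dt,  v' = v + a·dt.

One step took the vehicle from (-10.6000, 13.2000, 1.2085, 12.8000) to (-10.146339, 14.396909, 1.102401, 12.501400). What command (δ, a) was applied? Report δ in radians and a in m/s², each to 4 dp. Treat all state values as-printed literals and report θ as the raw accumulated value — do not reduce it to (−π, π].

δ = -0.2747, a = -2.9860

a = (v'−v)/dt = (-0.298600)/0.1 = -2.9860
Δθ = θ'−θ = -0.106099;  (v·dt/L) = 12.8000·0.1/3.4 = 0.376471
tan δ = Δθ·L/(v·dt) = -0.281825  →  δ = -0.2747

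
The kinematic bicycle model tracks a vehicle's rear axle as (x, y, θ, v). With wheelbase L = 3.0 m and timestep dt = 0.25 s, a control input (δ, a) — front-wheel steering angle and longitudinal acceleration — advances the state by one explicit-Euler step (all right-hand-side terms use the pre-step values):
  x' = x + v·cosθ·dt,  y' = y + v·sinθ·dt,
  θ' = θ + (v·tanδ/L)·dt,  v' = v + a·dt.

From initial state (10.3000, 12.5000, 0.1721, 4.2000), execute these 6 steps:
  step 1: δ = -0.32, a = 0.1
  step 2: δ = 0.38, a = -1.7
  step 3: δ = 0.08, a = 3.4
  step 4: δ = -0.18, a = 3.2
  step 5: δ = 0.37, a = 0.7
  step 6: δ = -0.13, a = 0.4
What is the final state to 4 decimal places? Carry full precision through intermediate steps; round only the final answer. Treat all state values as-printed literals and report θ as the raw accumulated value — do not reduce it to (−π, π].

(17.1329, 13.8394, 0.2665, 5.7250)

after step 1 (δ=-0.32, a=0.1): (11.334489, 12.679814, 0.056114, 4.225000)
after step 2 (δ=0.38, a=-1.7): (12.389076, 12.739053, 0.196740, 3.800000)
after step 3 (δ=0.08, a=3.4): (13.320750, 12.924753, 0.222128, 4.650000)
after step 4 (δ=-0.18, a=3.2): (14.454688, 13.180858, 0.151615, 5.450000)
after step 5 (δ=0.37, a=0.7): (15.801558, 13.386643, 0.327769, 5.625000)
after step 6 (δ=-0.13, a=0.4): (17.132944, 13.839359, 0.266486, 5.725000)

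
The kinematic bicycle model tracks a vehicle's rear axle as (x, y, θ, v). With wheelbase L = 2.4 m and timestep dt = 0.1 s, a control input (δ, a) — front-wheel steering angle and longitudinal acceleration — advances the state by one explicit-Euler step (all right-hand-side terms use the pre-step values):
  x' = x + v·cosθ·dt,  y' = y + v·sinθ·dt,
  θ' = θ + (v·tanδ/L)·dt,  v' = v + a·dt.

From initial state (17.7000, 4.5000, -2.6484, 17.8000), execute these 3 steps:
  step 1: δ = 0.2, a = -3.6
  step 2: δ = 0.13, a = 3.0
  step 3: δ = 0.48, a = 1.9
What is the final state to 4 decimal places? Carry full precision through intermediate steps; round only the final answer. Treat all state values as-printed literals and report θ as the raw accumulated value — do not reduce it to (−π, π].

after step 1 (δ=0.2, a=-3.6): (16.132130, 3.657276, -2.498057, 17.440000)
after step 2 (δ=0.13, a=3.0): (14.736966, 2.610827, -2.403054, 17.740000)
after step 3 (δ=0.48, a=1.9): (13.425176, 1.416557, -2.018236, 17.930000)

(13.4252, 1.4166, -2.0182, 17.9300)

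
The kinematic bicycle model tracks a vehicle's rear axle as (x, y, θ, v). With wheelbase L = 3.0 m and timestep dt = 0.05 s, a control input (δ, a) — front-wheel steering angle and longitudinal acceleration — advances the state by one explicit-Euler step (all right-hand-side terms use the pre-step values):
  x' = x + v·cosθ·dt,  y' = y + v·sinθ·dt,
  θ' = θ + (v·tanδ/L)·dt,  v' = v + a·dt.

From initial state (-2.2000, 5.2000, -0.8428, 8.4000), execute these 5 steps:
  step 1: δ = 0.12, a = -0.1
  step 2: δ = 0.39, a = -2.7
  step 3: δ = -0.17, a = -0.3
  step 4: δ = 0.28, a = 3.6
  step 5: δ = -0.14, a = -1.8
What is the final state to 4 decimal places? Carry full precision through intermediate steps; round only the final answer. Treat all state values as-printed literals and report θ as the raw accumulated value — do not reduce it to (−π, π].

after step 1 (δ=0.12, a=-0.1): (-1.920542, 4.886466, -0.825919, 8.395000)
after step 2 (δ=0.39, a=-2.7): (-1.636002, 4.577878, -0.768405, 8.260000)
after step 3 (δ=-0.17, a=-0.3): (-1.339046, 4.290847, -0.792037, 8.245000)
after step 4 (δ=0.28, a=3.6): (-1.049483, 3.997414, -0.752522, 8.425000)
after step 5 (δ=-0.14, a=-1.8): (-0.741985, 3.709497, -0.772310, 8.335000)

(-0.7420, 3.7095, -0.7723, 8.3350)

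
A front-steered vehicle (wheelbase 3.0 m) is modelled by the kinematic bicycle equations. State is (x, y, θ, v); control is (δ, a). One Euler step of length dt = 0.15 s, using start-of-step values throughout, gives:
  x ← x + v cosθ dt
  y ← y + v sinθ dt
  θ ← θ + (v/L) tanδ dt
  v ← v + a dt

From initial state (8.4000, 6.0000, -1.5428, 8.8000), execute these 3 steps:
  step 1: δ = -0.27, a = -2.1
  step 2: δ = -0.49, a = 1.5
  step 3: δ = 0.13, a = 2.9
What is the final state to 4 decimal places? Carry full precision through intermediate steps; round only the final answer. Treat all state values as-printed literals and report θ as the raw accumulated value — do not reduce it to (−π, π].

(7.9067, 2.1732, -1.8339, 9.1450)

after step 1 (δ=-0.27, a=-2.1): (8.436950, 4.680517, -1.664574, 8.485000)
after step 2 (δ=-0.49, a=1.5): (8.317770, 3.413360, -1.890864, 8.710000)
after step 3 (δ=0.13, a=2.9): (7.906706, 2.173211, -1.833927, 9.145000)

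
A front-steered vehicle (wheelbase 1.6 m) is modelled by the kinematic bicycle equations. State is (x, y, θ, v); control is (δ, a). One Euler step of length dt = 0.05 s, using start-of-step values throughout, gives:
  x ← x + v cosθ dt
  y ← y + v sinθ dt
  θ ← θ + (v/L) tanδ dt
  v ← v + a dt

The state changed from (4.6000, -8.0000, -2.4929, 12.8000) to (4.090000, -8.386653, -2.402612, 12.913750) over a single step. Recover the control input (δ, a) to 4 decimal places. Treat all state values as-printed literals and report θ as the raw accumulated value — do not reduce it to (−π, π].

a = (v'−v)/dt = (0.113750)/0.05 = 2.2750
Δθ = θ'−θ = 0.090288;  (v·dt/L) = 12.8000·0.05/1.6 = 0.400000
tan δ = Δθ·L/(v·dt) = 0.225720  →  δ = 0.2220

δ = 0.2220, a = 2.2750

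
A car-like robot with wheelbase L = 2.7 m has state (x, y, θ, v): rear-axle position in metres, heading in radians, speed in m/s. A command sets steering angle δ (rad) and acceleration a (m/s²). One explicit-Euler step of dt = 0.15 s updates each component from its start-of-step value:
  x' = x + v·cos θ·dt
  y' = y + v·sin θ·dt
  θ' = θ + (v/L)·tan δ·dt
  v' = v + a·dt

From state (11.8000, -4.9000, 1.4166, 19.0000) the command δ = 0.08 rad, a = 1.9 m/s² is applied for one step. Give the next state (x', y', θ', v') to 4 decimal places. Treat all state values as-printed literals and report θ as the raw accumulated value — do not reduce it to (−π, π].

x' = 11.8000 + 19.0000·cos(1.4166)·0.15 = 12.2377
y' = -4.9000 + 19.0000·sin(1.4166)·0.15 = -2.0838
θ' = 1.4166 + (19.0000/2.7)·tan(0.08)·0.15 = 1.5012
v' = 19.0000 + 1.9000·0.15 = 19.2850

(12.2377, -2.0838, 1.5012, 19.2850)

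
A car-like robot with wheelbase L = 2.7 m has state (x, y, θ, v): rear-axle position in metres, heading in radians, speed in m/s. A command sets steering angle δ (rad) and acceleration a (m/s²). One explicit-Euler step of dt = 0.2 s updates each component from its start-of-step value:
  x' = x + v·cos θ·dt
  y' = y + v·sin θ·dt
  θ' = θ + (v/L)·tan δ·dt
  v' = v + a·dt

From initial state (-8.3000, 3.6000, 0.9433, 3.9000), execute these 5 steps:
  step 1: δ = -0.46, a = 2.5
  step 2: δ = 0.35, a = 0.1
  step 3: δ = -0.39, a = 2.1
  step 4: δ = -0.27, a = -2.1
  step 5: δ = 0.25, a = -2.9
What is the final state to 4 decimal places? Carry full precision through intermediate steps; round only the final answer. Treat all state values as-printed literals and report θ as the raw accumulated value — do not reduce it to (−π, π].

after step 1 (δ=-0.46, a=2.5): (-7.842046, 4.231410, 0.800170, 4.400000)
after step 2 (δ=0.35, a=0.1): (-7.229052, 4.862788, 0.919143, 4.420000)
after step 3 (δ=-0.39, a=2.1): (-6.692904, 5.565640, 0.784560, 4.840000)
after step 4 (δ=-0.27, a=-2.1): (-6.007852, 6.249546, 0.685337, 4.420000)
after step 5 (δ=0.25, a=-2.9): (-5.323454, 6.809060, 0.768938, 3.840000)

(-5.3235, 6.8091, 0.7689, 3.8400)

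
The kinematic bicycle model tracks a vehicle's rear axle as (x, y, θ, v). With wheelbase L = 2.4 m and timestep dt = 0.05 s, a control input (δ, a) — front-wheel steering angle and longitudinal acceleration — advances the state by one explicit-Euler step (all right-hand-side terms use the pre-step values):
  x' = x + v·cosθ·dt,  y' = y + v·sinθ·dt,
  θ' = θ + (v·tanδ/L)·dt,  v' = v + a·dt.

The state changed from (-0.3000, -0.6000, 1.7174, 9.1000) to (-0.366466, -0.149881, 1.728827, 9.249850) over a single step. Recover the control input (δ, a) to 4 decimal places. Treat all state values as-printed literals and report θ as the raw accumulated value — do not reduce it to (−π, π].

δ = 0.0602, a = 2.9970

a = (v'−v)/dt = (0.149850)/0.05 = 2.9970
Δθ = θ'−θ = 0.011427;  (v·dt/L) = 9.1000·0.05/2.4 = 0.189583
tan δ = Δθ·L/(v·dt) = 0.060274  →  δ = 0.0602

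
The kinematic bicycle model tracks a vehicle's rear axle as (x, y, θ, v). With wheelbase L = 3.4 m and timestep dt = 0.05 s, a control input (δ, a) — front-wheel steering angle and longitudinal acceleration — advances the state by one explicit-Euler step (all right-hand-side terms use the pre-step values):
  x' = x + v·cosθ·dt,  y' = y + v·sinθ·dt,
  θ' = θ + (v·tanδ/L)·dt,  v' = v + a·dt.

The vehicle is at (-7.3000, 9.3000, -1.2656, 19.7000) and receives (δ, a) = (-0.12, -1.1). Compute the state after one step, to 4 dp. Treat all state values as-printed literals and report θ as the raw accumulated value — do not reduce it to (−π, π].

(-7.0040, 8.3605, -1.3005, 19.6450)

x' = -7.3000 + 19.7000·cos(-1.2656)·0.05 = -7.0040
y' = 9.3000 + 19.7000·sin(-1.2656)·0.05 = 8.3605
θ' = -1.2656 + (19.7000/3.4)·tan(-0.12)·0.05 = -1.3005
v' = 19.7000 − 1.1000·0.05 = 19.6450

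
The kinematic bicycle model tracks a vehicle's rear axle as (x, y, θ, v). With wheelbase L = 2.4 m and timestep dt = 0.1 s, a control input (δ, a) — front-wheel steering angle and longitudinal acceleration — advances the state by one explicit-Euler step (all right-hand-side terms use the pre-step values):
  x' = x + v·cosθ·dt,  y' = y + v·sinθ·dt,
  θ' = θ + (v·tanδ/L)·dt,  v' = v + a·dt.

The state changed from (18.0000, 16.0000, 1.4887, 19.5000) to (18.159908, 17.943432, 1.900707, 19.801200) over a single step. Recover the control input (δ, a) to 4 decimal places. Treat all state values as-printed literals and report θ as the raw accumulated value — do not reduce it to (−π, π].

δ = 0.4693, a = 3.0120

a = (v'−v)/dt = (0.301200)/0.1 = 3.0120
Δθ = θ'−θ = 0.412007;  (v·dt/L) = 19.5000·0.1/2.4 = 0.812500
tan δ = Δθ·L/(v·dt) = 0.507086  →  δ = 0.4693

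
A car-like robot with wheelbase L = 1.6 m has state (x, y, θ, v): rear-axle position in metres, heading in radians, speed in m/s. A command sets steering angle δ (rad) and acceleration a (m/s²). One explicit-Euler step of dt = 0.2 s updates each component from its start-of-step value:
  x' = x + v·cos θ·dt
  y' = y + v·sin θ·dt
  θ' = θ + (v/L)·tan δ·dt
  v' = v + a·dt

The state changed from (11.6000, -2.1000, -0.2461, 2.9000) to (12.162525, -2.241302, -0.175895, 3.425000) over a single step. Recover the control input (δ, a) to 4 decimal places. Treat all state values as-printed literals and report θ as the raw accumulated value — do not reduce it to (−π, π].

a = (v'−v)/dt = (0.525000)/0.2 = 2.6250
Δθ = θ'−θ = 0.070205;  (v·dt/L) = 2.9000·0.2/1.6 = 0.362500
tan δ = Δθ·L/(v·dt) = 0.193669  →  δ = 0.1913

δ = 0.1913, a = 2.6250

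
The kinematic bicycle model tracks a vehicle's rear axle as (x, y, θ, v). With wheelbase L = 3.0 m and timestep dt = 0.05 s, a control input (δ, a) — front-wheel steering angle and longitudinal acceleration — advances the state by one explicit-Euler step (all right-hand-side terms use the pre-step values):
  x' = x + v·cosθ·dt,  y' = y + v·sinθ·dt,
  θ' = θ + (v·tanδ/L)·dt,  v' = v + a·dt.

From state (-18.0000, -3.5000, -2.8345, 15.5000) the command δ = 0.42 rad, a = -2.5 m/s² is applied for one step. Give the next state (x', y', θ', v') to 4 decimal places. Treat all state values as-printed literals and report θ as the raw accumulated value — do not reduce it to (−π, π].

x' = -18.0000 + 15.5000·cos(-2.8345)·0.05 = -18.7387
y' = -3.5000 + 15.5000·sin(-2.8345)·0.05 = -3.7343
θ' = -2.8345 + (15.5000/3.0)·tan(0.42)·0.05 = -2.7191
v' = 15.5000 − 2.5000·0.05 = 15.3750

(-18.7387, -3.7343, -2.7191, 15.3750)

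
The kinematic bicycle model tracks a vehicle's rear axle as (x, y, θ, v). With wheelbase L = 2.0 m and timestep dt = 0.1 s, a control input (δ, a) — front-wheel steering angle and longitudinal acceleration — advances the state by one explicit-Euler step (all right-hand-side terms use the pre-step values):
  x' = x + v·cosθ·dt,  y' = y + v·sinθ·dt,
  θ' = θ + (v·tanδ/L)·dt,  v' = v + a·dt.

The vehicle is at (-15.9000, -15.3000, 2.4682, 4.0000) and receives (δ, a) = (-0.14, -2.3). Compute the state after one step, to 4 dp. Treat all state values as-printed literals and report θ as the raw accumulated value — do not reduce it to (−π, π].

x' = -15.9000 + 4.0000·cos(2.4682)·0.1 = -16.2127
y' = -15.3000 + 4.0000·sin(2.4682)·0.1 = -15.0505
θ' = 2.4682 + (4.0000/2.0)·tan(-0.14)·0.1 = 2.4400
v' = 4.0000 − 2.3000·0.1 = 3.7700

(-16.2127, -15.0505, 2.4400, 3.7700)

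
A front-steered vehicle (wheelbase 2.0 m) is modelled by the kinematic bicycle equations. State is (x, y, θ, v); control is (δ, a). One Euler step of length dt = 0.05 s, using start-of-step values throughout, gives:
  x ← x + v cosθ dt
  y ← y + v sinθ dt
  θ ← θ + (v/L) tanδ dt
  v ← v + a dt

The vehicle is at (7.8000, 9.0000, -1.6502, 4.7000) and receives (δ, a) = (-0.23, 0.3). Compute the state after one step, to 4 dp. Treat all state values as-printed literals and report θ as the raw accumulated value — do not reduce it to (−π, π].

(7.7814, 8.7657, -1.6777, 4.7150)

x' = 7.8000 + 4.7000·cos(-1.6502)·0.05 = 7.7814
y' = 9.0000 + 4.7000·sin(-1.6502)·0.05 = 8.7657
θ' = -1.6502 + (4.7000/2.0)·tan(-0.23)·0.05 = -1.6777
v' = 4.7000 + 0.3000·0.05 = 4.7150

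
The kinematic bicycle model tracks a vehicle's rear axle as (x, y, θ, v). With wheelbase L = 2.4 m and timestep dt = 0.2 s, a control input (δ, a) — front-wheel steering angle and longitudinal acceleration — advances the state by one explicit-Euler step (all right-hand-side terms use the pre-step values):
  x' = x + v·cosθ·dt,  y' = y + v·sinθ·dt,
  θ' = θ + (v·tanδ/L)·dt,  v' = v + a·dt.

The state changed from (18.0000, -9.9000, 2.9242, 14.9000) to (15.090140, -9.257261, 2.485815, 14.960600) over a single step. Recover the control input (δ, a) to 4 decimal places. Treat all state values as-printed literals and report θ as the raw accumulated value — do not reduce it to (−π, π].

δ = -0.3394, a = 0.3030

a = (v'−v)/dt = (0.060600)/0.2 = 0.3030
Δθ = θ'−θ = -0.438385;  (v·dt/L) = 14.9000·0.2/2.4 = 1.241667
tan δ = Δθ·L/(v·dt) = -0.353062  →  δ = -0.3394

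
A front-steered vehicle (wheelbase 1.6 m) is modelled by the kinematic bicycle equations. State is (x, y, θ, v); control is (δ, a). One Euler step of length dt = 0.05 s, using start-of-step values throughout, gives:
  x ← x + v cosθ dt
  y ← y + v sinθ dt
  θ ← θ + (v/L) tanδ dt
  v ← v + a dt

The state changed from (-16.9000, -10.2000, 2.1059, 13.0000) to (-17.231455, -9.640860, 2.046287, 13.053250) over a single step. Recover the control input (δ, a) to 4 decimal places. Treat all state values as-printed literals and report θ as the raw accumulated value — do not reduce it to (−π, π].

a = (v'−v)/dt = (0.053250)/0.05 = 1.0650
Δθ = θ'−θ = -0.059613;  (v·dt/L) = 13.0000·0.05/1.6 = 0.406250
tan δ = Δθ·L/(v·dt) = -0.146740  →  δ = -0.1457

δ = -0.1457, a = 1.0650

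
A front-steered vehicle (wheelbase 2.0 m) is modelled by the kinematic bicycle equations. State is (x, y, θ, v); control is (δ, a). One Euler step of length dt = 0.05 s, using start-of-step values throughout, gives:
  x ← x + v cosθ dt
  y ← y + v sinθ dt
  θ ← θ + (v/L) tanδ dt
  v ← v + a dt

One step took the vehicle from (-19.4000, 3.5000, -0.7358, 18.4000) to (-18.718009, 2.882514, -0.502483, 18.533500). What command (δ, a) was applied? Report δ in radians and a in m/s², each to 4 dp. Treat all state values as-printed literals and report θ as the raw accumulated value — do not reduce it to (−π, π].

a = (v'−v)/dt = (0.133500)/0.05 = 2.6700
Δθ = θ'−θ = 0.233317;  (v·dt/L) = 18.4000·0.05/2.0 = 0.460000
tan δ = Δθ·L/(v·dt) = 0.507211  →  δ = 0.4694

δ = 0.4694, a = 2.6700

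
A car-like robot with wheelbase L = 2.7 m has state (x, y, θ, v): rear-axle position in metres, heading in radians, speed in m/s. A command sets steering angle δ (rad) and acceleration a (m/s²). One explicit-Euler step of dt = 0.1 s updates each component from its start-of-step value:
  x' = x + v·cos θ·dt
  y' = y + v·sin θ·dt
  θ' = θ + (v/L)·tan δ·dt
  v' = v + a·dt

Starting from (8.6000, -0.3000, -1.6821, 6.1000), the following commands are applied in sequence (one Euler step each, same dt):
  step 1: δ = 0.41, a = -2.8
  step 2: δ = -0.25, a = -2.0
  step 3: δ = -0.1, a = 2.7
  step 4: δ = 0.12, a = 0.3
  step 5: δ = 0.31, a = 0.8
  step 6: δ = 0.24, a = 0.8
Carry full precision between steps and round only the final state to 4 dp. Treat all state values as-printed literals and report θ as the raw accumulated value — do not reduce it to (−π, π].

after step 1 (δ=0.41, a=-2.8): (8.532245, -0.906225, -1.583906, 5.820000)
after step 2 (δ=-0.25, a=-2.0): (8.524616, -1.488175, -1.638946, 5.620000)
after step 3 (δ=-0.1, a=2.7): (8.486345, -2.048871, -1.659830, 5.890000)
after step 4 (δ=0.12, a=0.3): (8.433973, -2.635538, -1.633526, 5.920000)
after step 5 (δ=0.31, a=0.8): (8.396862, -3.226373, -1.563291, 6.000000)
after step 6 (δ=0.24, a=0.8): (8.401364, -3.826357, -1.508910, 6.080000)

(8.4014, -3.8264, -1.5089, 6.0800)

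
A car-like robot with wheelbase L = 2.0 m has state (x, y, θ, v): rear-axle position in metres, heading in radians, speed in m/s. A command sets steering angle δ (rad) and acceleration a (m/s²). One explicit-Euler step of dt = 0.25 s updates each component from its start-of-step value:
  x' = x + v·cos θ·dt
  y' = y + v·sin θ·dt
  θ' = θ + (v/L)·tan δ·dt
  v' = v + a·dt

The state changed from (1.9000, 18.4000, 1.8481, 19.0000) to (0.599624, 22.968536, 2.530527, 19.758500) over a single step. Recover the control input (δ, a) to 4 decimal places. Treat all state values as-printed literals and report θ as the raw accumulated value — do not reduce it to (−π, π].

a = (v'−v)/dt = (0.758500)/0.25 = 3.0340
Δθ = θ'−θ = 0.682427;  (v·dt/L) = 19.0000·0.25/2.0 = 2.375000
tan δ = Δθ·L/(v·dt) = 0.287338  →  δ = 0.2798

δ = 0.2798, a = 3.0340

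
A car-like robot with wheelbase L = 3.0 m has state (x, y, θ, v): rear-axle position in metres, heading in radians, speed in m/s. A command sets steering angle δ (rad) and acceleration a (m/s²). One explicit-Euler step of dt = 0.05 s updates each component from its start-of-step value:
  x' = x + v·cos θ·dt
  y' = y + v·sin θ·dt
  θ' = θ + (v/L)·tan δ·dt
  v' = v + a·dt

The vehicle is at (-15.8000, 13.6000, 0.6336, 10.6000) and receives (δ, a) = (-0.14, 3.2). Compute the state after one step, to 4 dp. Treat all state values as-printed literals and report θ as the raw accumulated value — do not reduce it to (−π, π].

(-15.3729, 13.9138, 0.6087, 10.7600)

x' = -15.8000 + 10.6000·cos(0.6336)·0.05 = -15.3729
y' = 13.6000 + 10.6000·sin(0.6336)·0.05 = 13.9138
θ' = 0.6336 + (10.6000/3.0)·tan(-0.14)·0.05 = 0.6087
v' = 10.6000 + 3.2000·0.05 = 10.7600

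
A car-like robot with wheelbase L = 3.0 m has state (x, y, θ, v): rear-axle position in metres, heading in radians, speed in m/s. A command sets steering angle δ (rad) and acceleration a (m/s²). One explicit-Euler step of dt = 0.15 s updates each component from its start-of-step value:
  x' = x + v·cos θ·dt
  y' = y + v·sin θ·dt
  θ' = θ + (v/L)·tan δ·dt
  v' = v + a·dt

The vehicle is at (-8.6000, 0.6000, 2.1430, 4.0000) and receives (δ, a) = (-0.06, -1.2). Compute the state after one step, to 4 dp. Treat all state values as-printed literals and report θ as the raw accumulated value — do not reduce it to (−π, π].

(-8.9249, 1.1044, 2.1310, 3.8200)

x' = -8.6000 + 4.0000·cos(2.1430)·0.15 = -8.9249
y' = 0.6000 + 4.0000·sin(2.1430)·0.15 = 1.1044
θ' = 2.1430 + (4.0000/3.0)·tan(-0.06)·0.15 = 2.1310
v' = 4.0000 − 1.2000·0.15 = 3.8200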